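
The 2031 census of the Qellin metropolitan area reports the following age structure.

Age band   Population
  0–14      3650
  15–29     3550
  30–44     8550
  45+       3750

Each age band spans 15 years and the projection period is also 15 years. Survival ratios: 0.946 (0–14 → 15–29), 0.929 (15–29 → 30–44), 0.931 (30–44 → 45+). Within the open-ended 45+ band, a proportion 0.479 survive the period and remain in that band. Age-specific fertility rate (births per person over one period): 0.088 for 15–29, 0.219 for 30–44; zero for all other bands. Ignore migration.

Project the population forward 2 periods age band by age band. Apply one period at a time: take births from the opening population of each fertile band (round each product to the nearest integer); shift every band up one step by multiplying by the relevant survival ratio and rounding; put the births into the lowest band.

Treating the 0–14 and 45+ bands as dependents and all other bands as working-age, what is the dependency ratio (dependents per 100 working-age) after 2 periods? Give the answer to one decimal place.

166.3

After projecting period 1:
Births: 3550 × 0.088 = 312  |  8550 × 0.219 = 1872 ⇒ total 2184
15–29: 3650 × 0.946 = 3453
30–44: 3550 × 0.929 = 3298
45+: 8550 × 0.931 + 3750 × 0.479 = 7960 + 1796 = 9756
Population now: 0–14=2184, 15–29=3453, 30–44=3298, 45+=9756
After projecting period 2:
Births: 3453 × 0.088 = 304  |  3298 × 0.219 = 722 ⇒ total 1026
15–29: 2184 × 0.946 = 2066
30–44: 3453 × 0.929 = 3208
45+: 3298 × 0.931 + 9756 × 0.479 = 3070 + 4673 = 7743
Population now: 0–14=1026, 15–29=2066, 30–44=3208, 45+=7743
Dependents (band 0–14 + band 45+) = 1026 + 7743 = 8769; working-age = 5274; ratio = 8769/5274 × 100 = 166.3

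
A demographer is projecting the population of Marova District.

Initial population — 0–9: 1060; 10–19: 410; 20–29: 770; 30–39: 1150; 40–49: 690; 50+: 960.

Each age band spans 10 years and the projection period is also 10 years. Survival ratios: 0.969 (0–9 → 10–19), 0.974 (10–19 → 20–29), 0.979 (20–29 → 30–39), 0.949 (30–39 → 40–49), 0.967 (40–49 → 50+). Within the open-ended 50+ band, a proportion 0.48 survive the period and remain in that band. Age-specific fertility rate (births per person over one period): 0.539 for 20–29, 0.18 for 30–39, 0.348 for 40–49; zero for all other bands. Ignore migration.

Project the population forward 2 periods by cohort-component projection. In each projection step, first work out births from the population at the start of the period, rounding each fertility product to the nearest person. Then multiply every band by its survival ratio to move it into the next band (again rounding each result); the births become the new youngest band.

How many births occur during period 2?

Period 1:
Births: 770 * 0.539 = 415 ; 1150 * 0.18 = 207 ; 690 * 0.348 = 240 → 862
10–19: 1060 * 0.969 = 1027
20–29: 410 * 0.974 = 399
30–39: 770 * 0.979 = 754
40–49: 1150 * 0.949 = 1091
50+: 690 * 0.967 + 960 * 0.48 = 667 + 461 = 1128
Giving 862 / 1027 / 399 / 754 / 1091 / 1128.
Period 2:
Births: 399 * 0.539 = 215 ; 754 * 0.18 = 136 ; 1091 * 0.348 = 380 → 731
10–19: 862 * 0.969 = 835
20–29: 1027 * 0.974 = 1000
30–39: 399 * 0.979 = 391
40–49: 754 * 0.949 = 716
50+: 1091 * 0.967 + 1128 * 0.48 = 1055 + 541 = 1596
Giving 731 / 835 / 1000 / 391 / 716 / 1596.

731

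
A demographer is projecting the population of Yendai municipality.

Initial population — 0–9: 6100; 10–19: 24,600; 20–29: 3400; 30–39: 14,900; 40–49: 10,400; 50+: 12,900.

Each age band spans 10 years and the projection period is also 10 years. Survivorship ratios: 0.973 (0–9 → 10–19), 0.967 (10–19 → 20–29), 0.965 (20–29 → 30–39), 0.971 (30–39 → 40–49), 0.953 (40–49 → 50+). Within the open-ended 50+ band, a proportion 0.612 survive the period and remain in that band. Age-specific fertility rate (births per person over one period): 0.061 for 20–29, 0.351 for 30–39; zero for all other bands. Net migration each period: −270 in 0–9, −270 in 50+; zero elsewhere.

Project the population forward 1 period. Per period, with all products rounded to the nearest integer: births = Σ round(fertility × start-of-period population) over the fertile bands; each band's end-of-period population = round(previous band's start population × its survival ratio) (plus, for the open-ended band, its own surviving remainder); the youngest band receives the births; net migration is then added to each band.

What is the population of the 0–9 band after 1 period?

Period 1:
Births: 3400 * 0.061 = 207  |  14900 * 0.351 = 5230 → 5437
10–19: 6100 * 0.973 = 5935
20–29: 24600 * 0.967 = 23788
30–39: 3400 * 0.965 = 3281
40–49: 14900 * 0.971 = 14468
50+: 10400 * 0.953 + 12900 * 0.612 = 9911 + 7895 = 17806
Net migration: 0–9 − 270 → 5167; 50+ − 270 → 17536
End of period: [5167, 5935, 23788, 3281, 14468, 17536]

5167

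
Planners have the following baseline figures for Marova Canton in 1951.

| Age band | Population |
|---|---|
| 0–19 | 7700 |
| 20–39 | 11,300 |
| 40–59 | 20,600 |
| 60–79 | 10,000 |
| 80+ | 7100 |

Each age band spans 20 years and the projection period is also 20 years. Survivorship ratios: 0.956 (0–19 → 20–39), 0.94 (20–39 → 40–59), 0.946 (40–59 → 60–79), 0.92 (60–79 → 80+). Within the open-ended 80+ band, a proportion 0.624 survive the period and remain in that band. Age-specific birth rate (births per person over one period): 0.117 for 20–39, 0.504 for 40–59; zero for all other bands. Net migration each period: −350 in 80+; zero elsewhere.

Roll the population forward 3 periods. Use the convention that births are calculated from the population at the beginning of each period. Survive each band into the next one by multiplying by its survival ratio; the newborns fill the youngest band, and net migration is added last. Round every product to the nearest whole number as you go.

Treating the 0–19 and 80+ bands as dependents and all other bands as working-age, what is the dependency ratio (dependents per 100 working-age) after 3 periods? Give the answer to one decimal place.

[period 1]
Births: 11300 × 0.117 = 1322  |  20600 × 0.504 = 10382 → 11704
20–39: 7700 × 0.956 = 7361
40–59: 11300 × 0.94 = 10622
60–79: 20600 × 0.946 = 19488
80+: 10000 × 0.92 + 7100 × 0.624 = 9200 + 4430 = 13630
Net migration: 80+ − 350 → 13280
→ [11704, 7361, 10622, 19488, 13280]
[period 2]
Births: 7361 × 0.117 = 861  |  10622 × 0.504 = 5353 → 6214
20–39: 11704 × 0.956 = 11189
40–59: 7361 × 0.94 = 6919
60–79: 10622 × 0.946 = 10048
80+: 19488 × 0.92 + 13280 × 0.624 = 17929 + 8287 = 26216
Net migration: 80+ − 350 → 25866
→ [6214, 11189, 6919, 10048, 25866]
[period 3]
Births: 11189 × 0.117 = 1309  |  6919 × 0.504 = 3487 → 4796
20–39: 6214 × 0.956 = 5941
40–59: 11189 × 0.94 = 10518
60–79: 6919 × 0.946 = 6545
80+: 10048 × 0.92 + 25866 × 0.624 = 9244 + 16140 = 25384
Net migration: 80+ − 350 → 25034
→ [4796, 5941, 10518, 6545, 25034]
Dependents (band 0–19 + band 80+) = 4796 + 25034 = 29830; working-age = 23004; ratio = 29830/23004 × 100 = 129.7

129.7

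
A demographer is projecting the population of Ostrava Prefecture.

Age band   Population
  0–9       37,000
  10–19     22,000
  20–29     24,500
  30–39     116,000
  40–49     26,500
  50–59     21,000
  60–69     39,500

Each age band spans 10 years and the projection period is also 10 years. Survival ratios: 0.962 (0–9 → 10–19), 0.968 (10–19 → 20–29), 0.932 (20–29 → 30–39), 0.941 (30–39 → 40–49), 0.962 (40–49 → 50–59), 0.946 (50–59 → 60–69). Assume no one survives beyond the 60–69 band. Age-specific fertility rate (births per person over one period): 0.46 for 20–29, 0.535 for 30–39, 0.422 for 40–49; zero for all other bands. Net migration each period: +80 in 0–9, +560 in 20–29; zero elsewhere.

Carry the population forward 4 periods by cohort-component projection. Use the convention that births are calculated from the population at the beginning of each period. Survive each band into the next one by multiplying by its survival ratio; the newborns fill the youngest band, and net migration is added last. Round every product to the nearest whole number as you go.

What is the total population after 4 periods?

303811

(Bands numbered youngest = 1 to oldest = 7.)
Period 1.
Births: 24500 × 0.46 = 11270  |  116000 × 0.535 = 62060  |  26500 × 0.422 = 11183 → total 84513
Band 2: 37000 × 0.962 = 35594
Band 3: 22000 × 0.968 = 21296
Band 4: 24500 × 0.932 = 22834
Band 5: 116000 × 0.941 = 109156
Band 6: 26500 × 0.962 = 25493
Band 7: 21000 × 0.946 = 19866
Net migration: Band 1 + 80 → 84593; Band 3 + 560 → 21856
→ [84593, 35594, 21856, 22834, 109156, 25493, 19866]
Period 2.
Births: 21856 × 0.46 = 10054  |  22834 × 0.535 = 12216  |  109156 × 0.422 = 46064 → total 68334
Band 2: 84593 × 0.962 = 81378
Band 3: 35594 × 0.968 = 34455
Band 4: 21856 × 0.932 = 20370
Band 5: 22834 × 0.941 = 21487
Band 6: 109156 × 0.962 = 105008
Band 7: 25493 × 0.946 = 24116
Net migration: Band 1 + 80 → 68414; Band 3 + 560 → 35015
→ [68414, 81378, 35015, 20370, 21487, 105008, 24116]
Period 3.
Births: 35015 × 0.46 = 16107  |  20370 × 0.535 = 10898  |  21487 × 0.422 = 9068 → total 36073
Band 2: 68414 × 0.962 = 65814
Band 3: 81378 × 0.968 = 78774
Band 4: 35015 × 0.932 = 32634
Band 5: 20370 × 0.941 = 19168
Band 6: 21487 × 0.962 = 20670
Band 7: 105008 × 0.946 = 99338
Net migration: Band 1 + 80 → 36153; Band 3 + 560 → 79334
→ [36153, 65814, 79334, 32634, 19168, 20670, 99338]
Period 4.
Births: 79334 × 0.46 = 36494  |  32634 × 0.535 = 17459  |  19168 × 0.422 = 8089 → total 62042
Band 2: 36153 × 0.962 = 34779
Band 3: 65814 × 0.968 = 63708
Band 4: 79334 × 0.932 = 73939
Band 5: 32634 × 0.941 = 30709
Band 6: 19168 × 0.962 = 18440
Band 7: 20670 × 0.946 = 19554
Net migration: Band 1 + 80 → 62122; Band 3 + 560 → 64268
→ [62122, 34779, 64268, 73939, 30709, 18440, 19554]
Total after period 4: 62122 + 34779 + 64268 + 73939 + 30709 + 18440 + 19554 = 303811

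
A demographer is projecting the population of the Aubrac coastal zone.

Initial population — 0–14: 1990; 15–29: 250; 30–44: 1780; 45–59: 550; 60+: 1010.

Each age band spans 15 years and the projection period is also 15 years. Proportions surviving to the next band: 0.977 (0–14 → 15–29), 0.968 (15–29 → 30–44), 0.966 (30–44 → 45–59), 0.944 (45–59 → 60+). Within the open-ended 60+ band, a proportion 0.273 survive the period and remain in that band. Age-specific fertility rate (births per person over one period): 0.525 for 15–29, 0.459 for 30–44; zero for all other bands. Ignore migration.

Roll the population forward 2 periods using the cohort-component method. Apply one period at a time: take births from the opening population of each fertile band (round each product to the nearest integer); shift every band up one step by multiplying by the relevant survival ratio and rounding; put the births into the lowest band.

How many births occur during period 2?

After projecting period 1:
Births: 250 × 0.525 = 131  |  1780 × 0.459 = 817 → total 948
15–29: 1990 × 0.977 = 1944
30–44: 250 × 0.968 = 242
45–59: 1780 × 0.966 = 1719
60+: 550 × 0.944 + 1010 × 0.273 = 519 + 276 = 795
→ [948, 1944, 242, 1719, 795]
After projecting period 2:
Births: 1944 × 0.525 = 1021  |  242 × 0.459 = 111 → total 1132
15–29: 948 × 0.977 = 926
30–44: 1944 × 0.968 = 1882
45–59: 242 × 0.966 = 234
60+: 1719 × 0.944 + 795 × 0.273 = 1623 + 217 = 1840
→ [1132, 926, 1882, 234, 1840]

1132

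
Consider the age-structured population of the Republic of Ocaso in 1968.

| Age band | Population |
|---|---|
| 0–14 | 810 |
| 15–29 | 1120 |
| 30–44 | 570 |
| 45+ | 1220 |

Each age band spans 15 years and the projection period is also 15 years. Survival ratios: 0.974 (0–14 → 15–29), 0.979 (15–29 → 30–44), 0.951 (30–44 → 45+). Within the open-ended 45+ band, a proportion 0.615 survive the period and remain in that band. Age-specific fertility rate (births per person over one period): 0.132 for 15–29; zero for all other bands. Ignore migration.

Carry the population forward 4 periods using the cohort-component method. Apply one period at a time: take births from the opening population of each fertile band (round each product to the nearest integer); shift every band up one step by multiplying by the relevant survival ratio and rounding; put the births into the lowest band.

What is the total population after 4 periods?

1411

Period 1:
Births: 1120 × 0.132 = 148
15–29: 810 × 0.974 = 789
30–44: 1120 × 0.979 = 1096
45+: 570 × 0.951 + 1220 × 0.615 = 542 + 750 = 1292
Giving 148 / 789 / 1096 / 1292.
Period 2:
Births: 789 × 0.132 = 104
15–29: 148 × 0.974 = 144
30–44: 789 × 0.979 = 772
45+: 1096 × 0.951 + 1292 × 0.615 = 1042 + 795 = 1837
Giving 104 / 144 / 772 / 1837.
Period 3:
Births: 144 × 0.132 = 19
15–29: 104 × 0.974 = 101
30–44: 144 × 0.979 = 141
45+: 772 × 0.951 + 1837 × 0.615 = 734 + 1130 = 1864
Giving 19 / 101 / 141 / 1864.
Period 4:
Births: 101 × 0.132 = 13
15–29: 19 × 0.974 = 19
30–44: 101 × 0.979 = 99
45+: 141 × 0.951 + 1864 × 0.615 = 134 + 1146 = 1280
Giving 13 / 19 / 99 / 1280.
Total after period 4: 13 + 19 + 99 + 1280 = 1411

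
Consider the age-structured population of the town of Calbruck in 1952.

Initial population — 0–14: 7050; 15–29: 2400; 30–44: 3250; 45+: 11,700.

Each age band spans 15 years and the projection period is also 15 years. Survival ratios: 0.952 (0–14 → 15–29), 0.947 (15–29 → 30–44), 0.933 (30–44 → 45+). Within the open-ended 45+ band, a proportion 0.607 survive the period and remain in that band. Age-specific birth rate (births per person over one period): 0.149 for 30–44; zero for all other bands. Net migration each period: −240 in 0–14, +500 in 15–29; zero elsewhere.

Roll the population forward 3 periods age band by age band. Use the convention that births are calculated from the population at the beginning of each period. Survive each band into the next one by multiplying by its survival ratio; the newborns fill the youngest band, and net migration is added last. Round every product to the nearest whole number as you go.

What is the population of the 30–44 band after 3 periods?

693

Let group 1 be 0–14 through group 4 = 45+.
Period 1.
Births: 3250 × 0.149 = 484
Group 2: 7050 × 0.952 = 6712
Group 3: 2400 × 0.947 = 2273
Group 4: 3250 × 0.933 + 11700 × 0.607 = 3032 + 7102 = 10134
Net migration: Group 1 − 240 → 244; Group 2 + 500 → 7212
→ [244, 7212, 2273, 10134]
Period 2.
Births: 2273 × 0.149 = 339
Group 2: 244 × 0.952 = 232
Group 3: 7212 × 0.947 = 6830
Group 4: 2273 × 0.933 + 10134 × 0.607 = 2121 + 6151 = 8272
Net migration: Group 1 − 240 → 99; Group 2 + 500 → 732
→ [99, 732, 6830, 8272]
Period 3.
Births: 6830 × 0.149 = 1018
Group 2: 99 × 0.952 = 94
Group 3: 732 × 0.947 = 693
Group 4: 6830 × 0.933 + 8272 × 0.607 = 6372 + 5021 = 11393
Net migration: Group 1 − 240 → 778; Group 2 + 500 → 594
→ [778, 594, 693, 11393]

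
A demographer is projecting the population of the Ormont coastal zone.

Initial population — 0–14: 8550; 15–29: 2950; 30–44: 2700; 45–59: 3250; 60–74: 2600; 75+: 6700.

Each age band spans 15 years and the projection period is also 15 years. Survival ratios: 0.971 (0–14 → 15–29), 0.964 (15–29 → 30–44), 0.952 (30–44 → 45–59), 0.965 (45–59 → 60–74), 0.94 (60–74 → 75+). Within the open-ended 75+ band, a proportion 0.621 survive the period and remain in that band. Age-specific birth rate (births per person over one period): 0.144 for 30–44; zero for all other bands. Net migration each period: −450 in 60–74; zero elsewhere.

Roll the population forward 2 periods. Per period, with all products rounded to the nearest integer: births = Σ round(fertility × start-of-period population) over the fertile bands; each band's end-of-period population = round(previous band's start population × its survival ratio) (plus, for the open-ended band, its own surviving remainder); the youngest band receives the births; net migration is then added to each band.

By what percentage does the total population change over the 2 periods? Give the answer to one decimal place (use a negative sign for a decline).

-24.7

Period 1.
Births: 2700 × 0.144 = 389
15–29: 8550 × 0.971 = 8302
30–44: 2950 × 0.964 = 2844
45–59: 2700 × 0.952 = 2570
60–74: 3250 × 0.965 = 3136
75+: 2600 × 0.94 + 6700 × 0.621 = 2444 + 4161 = 6605
Net migration: 60–74 − 450 → 2686
End of period: [389, 8302, 2844, 2570, 2686, 6605]
Period 2.
Births: 2844 × 0.144 = 410
15–29: 389 × 0.971 = 378
30–44: 8302 × 0.964 = 8003
45–59: 2844 × 0.952 = 2707
60–74: 2570 × 0.965 = 2480
75+: 2686 × 0.94 + 6605 × 0.621 = 2525 + 4102 = 6627
Net migration: 60–74 − 450 → 2030
End of period: [410, 378, 8003, 2707, 2030, 6627]
Total: 26750 → 20155; change = -6595; percentage change = -24.7%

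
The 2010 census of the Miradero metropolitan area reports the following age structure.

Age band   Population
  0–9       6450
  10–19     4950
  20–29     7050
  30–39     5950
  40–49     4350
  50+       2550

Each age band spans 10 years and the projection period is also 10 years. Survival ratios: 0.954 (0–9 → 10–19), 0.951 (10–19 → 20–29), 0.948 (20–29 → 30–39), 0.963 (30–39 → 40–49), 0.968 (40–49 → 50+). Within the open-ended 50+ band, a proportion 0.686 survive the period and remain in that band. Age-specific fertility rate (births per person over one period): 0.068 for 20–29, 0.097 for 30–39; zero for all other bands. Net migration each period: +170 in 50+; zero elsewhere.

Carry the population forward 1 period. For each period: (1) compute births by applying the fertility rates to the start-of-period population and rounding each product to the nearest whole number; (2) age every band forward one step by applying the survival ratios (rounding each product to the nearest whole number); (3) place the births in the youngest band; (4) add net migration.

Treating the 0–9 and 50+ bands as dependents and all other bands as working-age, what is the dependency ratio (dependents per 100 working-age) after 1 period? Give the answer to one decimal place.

(Groups numbered youngest = 1 to oldest = 6.)
Period 1.
Births: 7050 × 0.068 = 479  |  5950 × 0.097 = 577 → total 1056
Group 2: 6450 × 0.954 = 6153
Group 3: 4950 × 0.951 = 4707
Group 4: 7050 × 0.948 = 6683
Group 5: 5950 × 0.963 = 5730
Group 6: 4350 × 0.968 + 2550 × 0.686 = 4211 + 1749 = 5960
Net migration: Group 6 + 170 → 6130
Population now: 0–9=1056, 10–19=6153, 20–29=4707, 30–39=6683, 40–49=5730, 50+=6130
Dependents (band 0–9 + band 50+) = 1056 + 6130 = 7186; working-age = 23273; ratio = 7186/23273 × 100 = 30.9

30.9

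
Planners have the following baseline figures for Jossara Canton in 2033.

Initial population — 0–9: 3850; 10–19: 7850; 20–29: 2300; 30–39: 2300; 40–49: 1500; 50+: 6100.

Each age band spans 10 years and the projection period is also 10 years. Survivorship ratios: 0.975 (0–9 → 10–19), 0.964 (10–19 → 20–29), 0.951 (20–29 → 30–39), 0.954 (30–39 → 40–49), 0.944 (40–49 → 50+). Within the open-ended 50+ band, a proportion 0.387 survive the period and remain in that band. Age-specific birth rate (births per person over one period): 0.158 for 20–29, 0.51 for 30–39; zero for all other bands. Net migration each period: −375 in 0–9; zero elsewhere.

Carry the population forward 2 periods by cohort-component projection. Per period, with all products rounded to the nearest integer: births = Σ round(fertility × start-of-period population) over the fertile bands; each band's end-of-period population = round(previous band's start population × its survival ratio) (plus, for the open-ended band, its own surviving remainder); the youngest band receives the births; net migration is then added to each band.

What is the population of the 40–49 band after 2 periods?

— Period 1 —
Births: 2300 × 0.158 = 363  |  2300 × 0.51 = 1173 → total 1536
10–19: 3850 × 0.975 = 3754
20–29: 7850 × 0.964 = 7567
30–39: 2300 × 0.951 = 2187
40–49: 2300 × 0.954 = 2194
50+: 1500 × 0.944 + 6100 × 0.387 = 1416 + 2361 = 3777
Net migration: 0–9 − 375 → 1161
→ [1161, 3754, 7567, 2187, 2194, 3777]
— Period 2 —
Births: 7567 × 0.158 = 1196  |  2187 × 0.51 = 1115 → total 2311
10–19: 1161 × 0.975 = 1132
20–29: 3754 × 0.964 = 3619
30–39: 7567 × 0.951 = 7196
40–49: 2187 × 0.954 = 2086
50+: 2194 × 0.944 + 3777 × 0.387 = 2071 + 1462 = 3533
Net migration: 0–9 − 375 → 1936
→ [1936, 1132, 3619, 7196, 2086, 3533]

2086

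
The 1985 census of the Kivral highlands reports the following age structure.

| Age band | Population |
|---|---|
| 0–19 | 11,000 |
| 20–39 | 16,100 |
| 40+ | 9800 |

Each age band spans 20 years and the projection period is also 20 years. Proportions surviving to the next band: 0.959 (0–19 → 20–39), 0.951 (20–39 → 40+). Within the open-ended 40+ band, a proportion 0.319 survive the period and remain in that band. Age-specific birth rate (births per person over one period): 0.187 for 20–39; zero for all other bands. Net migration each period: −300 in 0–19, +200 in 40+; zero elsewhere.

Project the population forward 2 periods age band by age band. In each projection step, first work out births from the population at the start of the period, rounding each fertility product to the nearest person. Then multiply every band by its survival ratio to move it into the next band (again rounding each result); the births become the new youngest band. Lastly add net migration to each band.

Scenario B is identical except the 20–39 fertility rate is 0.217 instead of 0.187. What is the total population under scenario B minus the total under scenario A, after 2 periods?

Let group 1 be 0–19 through group 3 = 40+.
After projecting period 1:
Births: 16100 × 0.187 = 3011
Group 2: 11000 × 0.959 = 10549
Group 3: 16100 × 0.951 + 9800 × 0.319 = 15311 + 3126 = 18437
Net migration: Group 1 − 300 → 2711; Group 3 + 200 → 18637
Population now: 0–19=2711, 20–39=10549, 40+=18637
After projecting period 2:
Births: 10549 × 0.187 = 1973
Group 2: 2711 × 0.959 = 2600
Group 3: 10549 × 0.951 + 18637 × 0.319 = 10032 + 5945 = 15977
Net migration: Group 1 − 300 → 1673; Group 3 + 200 → 16177
Population now: 0–19=1673, 20–39=2600, 40+=16177
Scenario A total after 2 periods: 20450
Scenario B projection —
After projecting period 1:
Births: 16100 × 0.217 = 3494
Group 2: 11000 × 0.959 = 10549
Group 3: 16100 × 0.951 + 9800 × 0.319 = 15311 + 3126 = 18437
Net migration: Group 1 − 300 → 3194; Group 3 + 200 → 18637
Population now: 0–19=3194, 20–39=10549, 40+=18637
After projecting period 2:
Births: 10549 × 0.217 = 2289
Group 2: 3194 × 0.959 = 3063
Group 3: 10549 × 0.951 + 18637 × 0.319 = 10032 + 5945 = 15977
Net migration: Group 1 − 300 → 1989; Group 3 + 200 → 16177
Population now: 0–19=1989, 20–39=3063, 40+=16177
Scenario B total after 2 periods: 21229
Difference B − A = 21229 − 20450 = 779

779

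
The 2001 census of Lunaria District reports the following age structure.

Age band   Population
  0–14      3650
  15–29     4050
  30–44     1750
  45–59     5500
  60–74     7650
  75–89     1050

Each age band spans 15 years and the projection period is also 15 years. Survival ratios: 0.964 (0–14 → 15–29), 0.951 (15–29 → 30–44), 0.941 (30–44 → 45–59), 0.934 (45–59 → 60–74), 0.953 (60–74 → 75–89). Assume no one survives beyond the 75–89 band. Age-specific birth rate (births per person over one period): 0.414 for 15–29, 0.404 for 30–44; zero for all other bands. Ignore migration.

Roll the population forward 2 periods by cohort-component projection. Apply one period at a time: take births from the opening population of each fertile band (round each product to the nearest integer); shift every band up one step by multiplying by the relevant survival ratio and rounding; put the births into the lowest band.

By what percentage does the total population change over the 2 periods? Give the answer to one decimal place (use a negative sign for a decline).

-20.9

Numbering the bands 1..6 from youngest to oldest:
— Period 1 —
Births: 4050 × 0.414 = 1677 ; 1750 × 0.404 = 707 → 2384
Band 2: 3650 × 0.964 = 3519
Band 3: 4050 × 0.951 = 3852
Band 4: 1750 × 0.941 = 1647
Band 5: 5500 × 0.934 = 5137
Band 6: 7650 × 0.953 = 7290
→ [2384, 3519, 3852, 1647, 5137, 7290]
— Period 2 —
Births: 3519 × 0.414 = 1457 ; 3852 × 0.404 = 1556 → 3013
Band 2: 2384 × 0.964 = 2298
Band 3: 3519 × 0.951 = 3347
Band 4: 3852 × 0.941 = 3625
Band 5: 1647 × 0.934 = 1538
Band 6: 5137 × 0.953 = 4896
→ [3013, 2298, 3347, 3625, 1538, 4896]
Total: 23650 → 18717; change = -4933; percentage change = -20.9%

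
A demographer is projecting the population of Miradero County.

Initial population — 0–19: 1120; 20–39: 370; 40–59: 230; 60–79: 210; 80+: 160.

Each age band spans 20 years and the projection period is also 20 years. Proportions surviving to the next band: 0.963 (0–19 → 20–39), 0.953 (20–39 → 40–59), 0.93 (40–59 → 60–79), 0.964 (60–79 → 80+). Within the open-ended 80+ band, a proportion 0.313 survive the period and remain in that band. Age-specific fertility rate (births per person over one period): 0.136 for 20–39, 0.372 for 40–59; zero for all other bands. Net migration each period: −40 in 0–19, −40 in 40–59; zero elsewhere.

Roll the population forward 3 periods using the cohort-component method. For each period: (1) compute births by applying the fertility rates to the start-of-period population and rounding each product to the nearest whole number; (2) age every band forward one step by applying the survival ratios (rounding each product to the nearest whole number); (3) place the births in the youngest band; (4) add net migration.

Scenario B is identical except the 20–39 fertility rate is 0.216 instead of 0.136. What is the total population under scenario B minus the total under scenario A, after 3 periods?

123

Numbering the groups 1..5 from youngest to oldest:
Period 1:
Births: 370 * 0.136 = 50, 230 * 0.372 = 86 → total 136
Group 2: 1120 * 0.963 = 1079
Group 3: 370 * 0.953 = 353
Group 4: 230 * 0.93 = 214
Group 5: 210 * 0.964 + 160 * 0.313 = 202 + 50 = 252
Net migration: Group 1 − 40 → 96; Group 3 − 40 → 313
End of period: [96, 1079, 313, 214, 252]
Period 2:
Births: 1079 * 0.136 = 147, 313 * 0.372 = 116 → total 263
Group 2: 96 * 0.963 = 92
Group 3: 1079 * 0.953 = 1028
Group 4: 313 * 0.93 = 291
Group 5: 214 * 0.964 + 252 * 0.313 = 206 + 79 = 285
Net migration: Group 1 − 40 → 223; Group 3 − 40 → 988
End of period: [223, 92, 988, 291, 285]
Period 3:
Births: 92 * 0.136 = 13, 988 * 0.372 = 368 → total 381
Group 2: 223 * 0.963 = 215
Group 3: 92 * 0.953 = 88
Group 4: 988 * 0.93 = 919
Group 5: 291 * 0.964 + 285 * 0.313 = 281 + 89 = 370
Net migration: Group 1 − 40 → 341; Group 3 − 40 → 48
End of period: [341, 215, 48, 919, 370]
Scenario A total after 3 periods: 1893
Scenario B projection —
Period 1:
Births: 370 * 0.216 = 80, 230 * 0.372 = 86 → total 166
Group 2: 1120 * 0.963 = 1079
Group 3: 370 * 0.953 = 353
Group 4: 230 * 0.93 = 214
Group 5: 210 * 0.964 + 160 * 0.313 = 202 + 50 = 252
Net migration: Group 1 − 40 → 126; Group 3 − 40 → 313
End of period: [126, 1079, 313, 214, 252]
Period 2:
Births: 1079 * 0.216 = 233, 313 * 0.372 = 116 → total 349
Group 2: 126 * 0.963 = 121
Group 3: 1079 * 0.953 = 1028
Group 4: 313 * 0.93 = 291
Group 5: 214 * 0.964 + 252 * 0.313 = 206 + 79 = 285
Net migration: Group 1 − 40 → 309; Group 3 − 40 → 988
End of period: [309, 121, 988, 291, 285]
Period 3:
Births: 121 * 0.216 = 26, 988 * 0.372 = 368 → total 394
Group 2: 309 * 0.963 = 298
Group 3: 121 * 0.953 = 115
Group 4: 988 * 0.93 = 919
Group 5: 291 * 0.964 + 285 * 0.313 = 281 + 89 = 370
Net migration: Group 1 − 40 → 354; Group 3 − 40 → 75
End of period: [354, 298, 75, 919, 370]
Scenario B total after 3 periods: 2016
Difference B − A = 2016 − 1893 = 123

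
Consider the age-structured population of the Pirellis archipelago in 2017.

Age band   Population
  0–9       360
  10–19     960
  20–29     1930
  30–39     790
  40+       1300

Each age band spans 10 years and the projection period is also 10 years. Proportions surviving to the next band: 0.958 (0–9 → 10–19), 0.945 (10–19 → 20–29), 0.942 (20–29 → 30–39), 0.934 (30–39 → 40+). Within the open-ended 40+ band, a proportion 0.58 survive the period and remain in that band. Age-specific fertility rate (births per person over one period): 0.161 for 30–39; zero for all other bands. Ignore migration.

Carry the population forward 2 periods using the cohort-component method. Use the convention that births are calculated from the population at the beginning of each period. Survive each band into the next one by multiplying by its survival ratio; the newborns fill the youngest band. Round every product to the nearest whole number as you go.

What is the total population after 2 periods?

4158

Call the groups 1 to 5, youngest first.
Period 1.
Births: 790 * 0.161 = 127
Group 2: 360 * 0.958 = 345
Group 3: 960 * 0.945 = 907
Group 4: 1930 * 0.942 = 1818
Group 5: 790 * 0.934 + 1300 * 0.58 = 738 + 754 = 1492
Giving 127 / 345 / 907 / 1818 / 1492.
Period 2.
Births: 1818 * 0.161 = 293
Group 2: 127 * 0.958 = 122
Group 3: 345 * 0.945 = 326
Group 4: 907 * 0.942 = 854
Group 5: 1818 * 0.934 + 1492 * 0.58 = 1698 + 865 = 2563
Giving 293 / 122 / 326 / 854 / 2563.
Total after period 2: 293 + 122 + 326 + 854 + 2563 = 4158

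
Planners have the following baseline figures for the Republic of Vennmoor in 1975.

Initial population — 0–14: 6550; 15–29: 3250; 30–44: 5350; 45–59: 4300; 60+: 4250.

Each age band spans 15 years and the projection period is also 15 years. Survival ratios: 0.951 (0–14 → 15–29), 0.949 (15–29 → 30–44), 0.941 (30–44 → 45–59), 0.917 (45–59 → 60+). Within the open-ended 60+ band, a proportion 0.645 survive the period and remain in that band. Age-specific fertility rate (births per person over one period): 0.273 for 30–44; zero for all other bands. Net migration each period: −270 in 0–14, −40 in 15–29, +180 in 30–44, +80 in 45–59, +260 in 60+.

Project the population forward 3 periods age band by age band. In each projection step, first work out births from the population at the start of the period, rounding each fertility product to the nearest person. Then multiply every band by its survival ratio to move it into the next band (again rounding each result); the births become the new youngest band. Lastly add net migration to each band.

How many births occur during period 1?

[period 1]
Births: 5350 × 0.273 = 1461
15–29: 6550 × 0.951 = 6229
30–44: 3250 × 0.949 = 3084
45–59: 5350 × 0.941 = 5034
60+: 4300 × 0.917 + 4250 × 0.645 = 3943 + 2741 = 6684
Net migration: 0–14 − 270 → 1191; 15–29 − 40 → 6189; 30–44 + 180 → 3264; 45–59 + 80 → 5114; 60+ + 260 → 6944
Giving 1191 / 6189 / 3264 / 5114 / 6944.

1461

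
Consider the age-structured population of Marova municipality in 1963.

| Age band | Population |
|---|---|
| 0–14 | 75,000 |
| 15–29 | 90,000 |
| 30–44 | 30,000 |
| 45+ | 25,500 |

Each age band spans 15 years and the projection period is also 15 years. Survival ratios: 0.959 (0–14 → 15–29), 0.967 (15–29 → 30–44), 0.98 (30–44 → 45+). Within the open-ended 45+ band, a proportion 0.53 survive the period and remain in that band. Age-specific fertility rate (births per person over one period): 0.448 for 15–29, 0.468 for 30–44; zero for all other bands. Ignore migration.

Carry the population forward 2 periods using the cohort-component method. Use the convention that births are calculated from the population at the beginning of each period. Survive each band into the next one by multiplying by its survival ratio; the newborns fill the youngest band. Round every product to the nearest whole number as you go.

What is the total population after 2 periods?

— Period 1 —
Births: 90000 * 0.448 = 40320, 30000 * 0.468 = 14040 ⇒ total 54360
15–29: 75000 * 0.959 = 71925
30–44: 90000 * 0.967 = 87030
45+: 30000 * 0.98 + 25500 * 0.53 = 29400 + 13515 = 42915
Giving 54360 / 71925 / 87030 / 42915.
— Period 2 —
Births: 71925 * 0.448 = 32222, 87030 * 0.468 = 40730 ⇒ total 72952
15–29: 54360 * 0.959 = 52131
30–44: 71925 * 0.967 = 69551
45+: 87030 * 0.98 + 42915 * 0.53 = 85289 + 22745 = 108034
Giving 72952 / 52131 / 69551 / 108034.
Total after period 2: 72952 + 52131 + 69551 + 108034 = 302668

302668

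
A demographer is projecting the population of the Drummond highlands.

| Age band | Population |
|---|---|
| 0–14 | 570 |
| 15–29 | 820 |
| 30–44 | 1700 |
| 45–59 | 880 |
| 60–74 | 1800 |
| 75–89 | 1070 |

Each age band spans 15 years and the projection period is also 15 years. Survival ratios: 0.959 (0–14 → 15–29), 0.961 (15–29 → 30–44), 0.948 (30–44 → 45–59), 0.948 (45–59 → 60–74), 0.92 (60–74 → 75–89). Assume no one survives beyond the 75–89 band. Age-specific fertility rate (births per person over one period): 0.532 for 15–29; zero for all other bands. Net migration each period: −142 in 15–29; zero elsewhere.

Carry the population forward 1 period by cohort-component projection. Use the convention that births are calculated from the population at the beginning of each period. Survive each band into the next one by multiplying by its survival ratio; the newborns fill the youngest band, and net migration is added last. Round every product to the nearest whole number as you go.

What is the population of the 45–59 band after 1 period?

1612

Period 1:
Births: 820 × 0.532 = 436
15–29: 570 × 0.959 = 547
30–44: 820 × 0.961 = 788
45–59: 1700 × 0.948 = 1612
60–74: 880 × 0.948 = 834
75–89: 1800 × 0.92 = 1656
Net migration: 15–29 − 142 → 405
End of period: [436, 405, 788, 1612, 834, 1656]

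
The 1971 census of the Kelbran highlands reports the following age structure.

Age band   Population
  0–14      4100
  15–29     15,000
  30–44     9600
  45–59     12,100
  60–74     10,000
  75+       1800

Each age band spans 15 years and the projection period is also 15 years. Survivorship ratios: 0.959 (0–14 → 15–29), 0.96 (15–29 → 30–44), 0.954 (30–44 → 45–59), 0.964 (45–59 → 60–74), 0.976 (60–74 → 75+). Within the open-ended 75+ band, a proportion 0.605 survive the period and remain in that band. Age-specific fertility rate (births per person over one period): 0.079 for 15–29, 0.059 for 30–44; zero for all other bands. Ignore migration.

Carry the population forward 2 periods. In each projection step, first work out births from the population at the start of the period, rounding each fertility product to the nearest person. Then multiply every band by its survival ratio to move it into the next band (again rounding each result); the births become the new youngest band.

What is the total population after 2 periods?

Period 1:
Births: 15000 * 0.079 = 1185, 9600 * 0.059 = 566 → 1751
15–29: 4100 * 0.959 = 3932
30–44: 15000 * 0.96 = 14400
45–59: 9600 * 0.954 = 9158
60–74: 12100 * 0.964 = 11664
75+: 10000 * 0.976 + 1800 * 0.605 = 9760 + 1089 = 10849
→ [1751, 3932, 14400, 9158, 11664, 10849]
Period 2:
Births: 3932 * 0.079 = 311, 14400 * 0.059 = 850 → 1161
15–29: 1751 * 0.959 = 1679
30–44: 3932 * 0.96 = 3775
45–59: 14400 * 0.954 = 13738
60–74: 9158 * 0.964 = 8828
75+: 11664 * 0.976 + 10849 * 0.605 = 11384 + 6564 = 17948
→ [1161, 1679, 3775, 13738, 8828, 17948]
Total after period 2: 1161 + 1679 + 3775 + 13738 + 8828 + 17948 = 47129

47129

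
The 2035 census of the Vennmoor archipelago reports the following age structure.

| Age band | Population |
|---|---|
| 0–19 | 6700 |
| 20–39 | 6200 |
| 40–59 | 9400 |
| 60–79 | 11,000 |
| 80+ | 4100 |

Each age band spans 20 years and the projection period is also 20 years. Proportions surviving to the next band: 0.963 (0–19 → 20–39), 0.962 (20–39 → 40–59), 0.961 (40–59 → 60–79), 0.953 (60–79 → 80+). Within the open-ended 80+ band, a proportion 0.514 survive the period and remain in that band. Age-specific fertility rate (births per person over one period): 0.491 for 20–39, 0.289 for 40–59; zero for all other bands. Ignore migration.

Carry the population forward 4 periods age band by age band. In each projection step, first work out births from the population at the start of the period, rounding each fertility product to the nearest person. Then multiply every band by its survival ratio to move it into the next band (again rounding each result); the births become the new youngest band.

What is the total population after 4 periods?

After projecting period 1:
Births: 6200 × 0.491 = 3044 ; 9400 × 0.289 = 2717 ⇒ total 5761
20–39: 6700 × 0.963 = 6452
40–59: 6200 × 0.962 = 5964
60–79: 9400 × 0.961 = 9033
80+: 11000 × 0.953 + 4100 × 0.514 = 10483 + 2107 = 12590
→ [5761, 6452, 5964, 9033, 12590]
After projecting period 2:
Births: 6452 × 0.491 = 3168 ; 5964 × 0.289 = 1724 ⇒ total 4892
20–39: 5761 × 0.963 = 5548
40–59: 6452 × 0.962 = 6207
60–79: 5964 × 0.961 = 5731
80+: 9033 × 0.953 + 12590 × 0.514 = 8608 + 6471 = 15079
→ [4892, 5548, 6207, 5731, 15079]
After projecting period 3:
Births: 5548 × 0.491 = 2724 ; 6207 × 0.289 = 1794 ⇒ total 4518
20–39: 4892 × 0.963 = 4711
40–59: 5548 × 0.962 = 5337
60–79: 6207 × 0.961 = 5965
80+: 5731 × 0.953 + 15079 × 0.514 = 5462 + 7751 = 13213
→ [4518, 4711, 5337, 5965, 13213]
After projecting period 4:
Births: 4711 × 0.491 = 2313 ; 5337 × 0.289 = 1542 ⇒ total 3855
20–39: 4518 × 0.963 = 4351
40–59: 4711 × 0.962 = 4532
60–79: 5337 × 0.961 = 5129
80+: 5965 × 0.953 + 13213 × 0.514 = 5685 + 6791 = 12476
→ [3855, 4351, 4532, 5129, 12476]
Total after period 4: 3855 + 4351 + 4532 + 5129 + 12476 = 30343

30343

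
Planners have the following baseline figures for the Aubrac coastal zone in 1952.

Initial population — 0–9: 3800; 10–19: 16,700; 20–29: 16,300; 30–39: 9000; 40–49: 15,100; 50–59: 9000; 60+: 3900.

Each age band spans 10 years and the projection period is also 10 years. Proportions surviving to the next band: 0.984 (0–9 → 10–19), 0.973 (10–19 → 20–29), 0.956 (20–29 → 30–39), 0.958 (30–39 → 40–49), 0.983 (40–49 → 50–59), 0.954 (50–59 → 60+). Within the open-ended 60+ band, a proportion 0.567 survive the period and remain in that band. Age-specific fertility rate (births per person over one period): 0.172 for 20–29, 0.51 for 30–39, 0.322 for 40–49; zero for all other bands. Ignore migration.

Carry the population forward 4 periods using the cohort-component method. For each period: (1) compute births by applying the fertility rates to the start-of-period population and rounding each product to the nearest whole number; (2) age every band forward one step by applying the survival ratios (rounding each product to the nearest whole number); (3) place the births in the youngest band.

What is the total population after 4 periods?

88952

Period 1.
Births: 16300 × 0.172 = 2804 ; 9000 × 0.51 = 4590 ; 15100 × 0.322 = 4862 → 12256
10–19: 3800 × 0.984 = 3739
20–29: 16700 × 0.973 = 16249
30–39: 16300 × 0.956 = 15583
40–49: 9000 × 0.958 = 8622
50–59: 15100 × 0.983 = 14843
60+: 9000 × 0.954 + 3900 × 0.567 = 8586 + 2211 = 10797
→ [12256, 3739, 16249, 15583, 8622, 14843, 10797]
Period 2.
Births: 16249 × 0.172 = 2795 ; 15583 × 0.51 = 7947 ; 8622 × 0.322 = 2776 → 13518
10–19: 12256 × 0.984 = 12060
20–29: 3739 × 0.973 = 3638
30–39: 16249 × 0.956 = 15534
40–49: 15583 × 0.958 = 14929
50–59: 8622 × 0.983 = 8475
60+: 14843 × 0.954 + 10797 × 0.567 = 14160 + 6122 = 20282
→ [13518, 12060, 3638, 15534, 14929, 8475, 20282]
Period 3.
Births: 3638 × 0.172 = 626 ; 15534 × 0.51 = 7922 ; 14929 × 0.322 = 4807 → 13355
10–19: 13518 × 0.984 = 13302
20–29: 12060 × 0.973 = 11734
30–39: 3638 × 0.956 = 3478
40–49: 15534 × 0.958 = 14882
50–59: 14929 × 0.983 = 14675
60+: 8475 × 0.954 + 20282 × 0.567 = 8085 + 11500 = 19585
→ [13355, 13302, 11734, 3478, 14882, 14675, 19585]
Period 4.
Births: 11734 × 0.172 = 2018 ; 3478 × 0.51 = 1774 ; 14882 × 0.322 = 4792 → 8584
10–19: 13355 × 0.984 = 13141
20–29: 13302 × 0.973 = 12943
30–39: 11734 × 0.956 = 11218
40–49: 3478 × 0.958 = 3332
50–59: 14882 × 0.983 = 14629
60+: 14675 × 0.954 + 19585 × 0.567 = 14000 + 11105 = 25105
→ [8584, 13141, 12943, 11218, 3332, 14629, 25105]
Total after period 4: 8584 + 13141 + 12943 + 11218 + 3332 + 14629 + 25105 = 88952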